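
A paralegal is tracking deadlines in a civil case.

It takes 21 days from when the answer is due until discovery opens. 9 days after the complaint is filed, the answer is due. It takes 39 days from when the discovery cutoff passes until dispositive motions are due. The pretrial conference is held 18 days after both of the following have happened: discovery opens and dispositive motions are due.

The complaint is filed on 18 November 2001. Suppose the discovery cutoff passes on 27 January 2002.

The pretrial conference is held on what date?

25 March 2002

The complaint is filed: Nov 18, 2001.
The answer is due: Nov 18, 2001 + 9 days = Nov 27, 2001.
Discovery opens: Nov 27, 2001 + 21 days = Dec 18, 2001.
The discovery cutoff passes: Jan 27, 2002.
Dispositive motions are due: Jan 27, 2002 + 39 days = Mar 7, 2002.
Both prerequisites met — discovery opens (Dec 18, 2001), dispositive motions are due (Mar 7, 2002); the later is Mar 7, 2002.
The pretrial conference is held: Mar 7, 2002 + 18 days = Mar 25, 2002.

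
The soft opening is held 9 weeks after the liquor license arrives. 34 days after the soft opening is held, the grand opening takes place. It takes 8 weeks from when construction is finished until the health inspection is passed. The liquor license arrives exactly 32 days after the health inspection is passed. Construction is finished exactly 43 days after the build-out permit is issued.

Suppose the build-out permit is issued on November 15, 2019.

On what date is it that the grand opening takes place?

June 30, 2020

The build-out permit is issued: Nov 15, 2019.
Construction is finished: Nov 15, 2019 + 43 days = Dec 28, 2019.
The health inspection is passed: Dec 28, 2019 + 8 weeks = Feb 22, 2020.
The liquor license arrives: Feb 22, 2020 + 32 days = Mar 25, 2020.
The soft opening is held: Mar 25, 2020 + 9 weeks = May 27, 2020.
The grand opening takes place: May 27, 2020 + 34 days = Jun 30, 2020.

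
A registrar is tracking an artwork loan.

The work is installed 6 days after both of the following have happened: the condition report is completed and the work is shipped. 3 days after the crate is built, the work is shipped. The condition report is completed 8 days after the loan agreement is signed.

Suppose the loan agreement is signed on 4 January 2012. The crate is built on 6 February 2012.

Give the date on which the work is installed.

The loan agreement is signed: Jan 4, 2012.
The condition report is completed: Jan 4, 2012 + 8 days = Jan 12, 2012.
The crate is built: Feb 6, 2012.
The work is shipped: Feb 6, 2012 + 3 days = Feb 9, 2012.
Both prerequisites met — the condition report is completed (Jan 12, 2012), the work is shipped (Feb 9, 2012); the later is Feb 9, 2012.
The work is installed: Feb 9, 2012 + 6 days = Feb 15, 2012.

15 February 2012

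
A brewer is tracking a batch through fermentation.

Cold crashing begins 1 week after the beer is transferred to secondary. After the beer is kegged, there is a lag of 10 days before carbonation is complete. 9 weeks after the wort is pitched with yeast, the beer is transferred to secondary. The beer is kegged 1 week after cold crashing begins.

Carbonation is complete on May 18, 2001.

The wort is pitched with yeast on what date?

February 20, 2001

Carbonation is complete: May 18, 2001.
The beer is kegged: May 18, 2001 − 10 days = May 8, 2001.
Cold crashing begins: May 8, 2001 − 1 week = May 1, 2001.
The beer is transferred to secondary: May 1, 2001 − 1 week = Apr 24, 2001.
The wort is pitched with yeast: Apr 24, 2001 − 9 weeks = Feb 20, 2001.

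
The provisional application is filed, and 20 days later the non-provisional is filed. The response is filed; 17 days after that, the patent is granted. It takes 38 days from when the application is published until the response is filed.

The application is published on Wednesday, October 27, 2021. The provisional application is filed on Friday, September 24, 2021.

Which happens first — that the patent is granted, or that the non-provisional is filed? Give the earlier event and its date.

The application is published: Oct 27, 2021.
The response is filed: Oct 27, 2021 + 38 days = Dec 4, 2021.
The patent is granted: Dec 4, 2021 + 17 days = Dec 21, 2021.
The provisional application is filed: Sep 24, 2021.
The non-provisional is filed: Sep 24, 2021 + 20 days = Oct 14, 2021.
Comparing: the patent is granted on Dec 21, 2021 vs the non-provisional is filed on Oct 14, 2021. Earlier: the non-provisional is filed.

The non-provisional is filed — Thursday, October 14, 2021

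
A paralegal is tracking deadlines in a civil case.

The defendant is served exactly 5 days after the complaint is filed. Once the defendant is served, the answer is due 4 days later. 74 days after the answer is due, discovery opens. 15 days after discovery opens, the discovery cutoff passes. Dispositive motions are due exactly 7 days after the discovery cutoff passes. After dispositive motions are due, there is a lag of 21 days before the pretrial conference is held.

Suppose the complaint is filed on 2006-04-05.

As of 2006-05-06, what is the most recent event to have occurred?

The answer is due

The complaint is filed: Apr 5, 2006.
The defendant is served: Apr 5, 2006 + 5 days = Apr 10, 2006.
The answer is due: Apr 10, 2006 + 4 days = Apr 14, 2006.
Discovery opens: Apr 14, 2006 + 74 days = Jun 27, 2006.
The discovery cutoff passes: Jun 27, 2006 + 15 days = Jul 12, 2006.
Dispositive motions are due: Jul 12, 2006 + 7 days = Jul 19, 2006.
The pretrial conference is held: Jul 19, 2006 + 21 days = Aug 9, 2006.
May 6, 2006 falls between when the answer is due (Apr 14, 2006) and when discovery opens (Jun 27, 2006).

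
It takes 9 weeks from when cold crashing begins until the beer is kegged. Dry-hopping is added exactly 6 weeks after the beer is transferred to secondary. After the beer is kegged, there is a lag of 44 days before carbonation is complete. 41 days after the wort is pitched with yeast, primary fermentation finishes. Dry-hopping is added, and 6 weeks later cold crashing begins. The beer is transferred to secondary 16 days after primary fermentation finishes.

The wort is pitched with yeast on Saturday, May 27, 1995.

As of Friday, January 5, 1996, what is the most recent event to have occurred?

The beer is kegged

The wort is pitched with yeast: May 27, 1995.
Primary fermentation finishes: May 27, 1995 + 41 days = Jul 7, 1995.
The beer is transferred to secondary: Jul 7, 1995 + 16 days = Jul 23, 1995.
Dry-hopping is added: Jul 23, 1995 + 6 weeks = Sep 3, 1995.
Cold crashing begins: Sep 3, 1995 + 6 weeks = Oct 15, 1995.
The beer is kegged: Oct 15, 1995 + 9 weeks = Dec 17, 1995.
Carbonation is complete: Dec 17, 1995 + 44 days = Jan 30, 1996.
Jan 5, 1996 falls between when the beer is kegged (Dec 17, 1995) and when carbonation is complete (Jan 30, 1996).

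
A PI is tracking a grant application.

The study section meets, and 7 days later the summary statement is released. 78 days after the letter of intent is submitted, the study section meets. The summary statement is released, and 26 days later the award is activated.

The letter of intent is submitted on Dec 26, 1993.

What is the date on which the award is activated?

Apr 16, 1994

The letter of intent is submitted: Dec 26, 1993.
The study section meets: Dec 26, 1993 + 78 days = Mar 14, 1994.
The summary statement is released: Mar 14, 1994 + 7 days = Mar 21, 1994.
The award is activated: Mar 21, 1994 + 26 days = Apr 16, 1994.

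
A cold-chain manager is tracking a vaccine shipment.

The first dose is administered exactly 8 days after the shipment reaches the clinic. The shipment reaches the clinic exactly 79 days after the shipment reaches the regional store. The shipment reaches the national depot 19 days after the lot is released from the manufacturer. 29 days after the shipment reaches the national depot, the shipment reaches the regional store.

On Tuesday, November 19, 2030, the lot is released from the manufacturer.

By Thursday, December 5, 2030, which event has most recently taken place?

The lot is released from the manufacturer

The lot is released from the manufacturer: Nov 19, 2030.
The shipment reaches the national depot: Nov 19, 2030 + 19 days = Dec 8, 2030.
The shipment reaches the regional store: Dec 8, 2030 + 29 days = Jan 6, 2031.
The shipment reaches the clinic: Jan 6, 2031 + 79 days = Mar 26, 2031.
The first dose is administered: Mar 26, 2031 + 8 days = Apr 3, 2031.
Dec 5, 2030 falls between when the lot is released from the manufacturer (Nov 19, 2030) and when the shipment reaches the national depot (Dec 8, 2030).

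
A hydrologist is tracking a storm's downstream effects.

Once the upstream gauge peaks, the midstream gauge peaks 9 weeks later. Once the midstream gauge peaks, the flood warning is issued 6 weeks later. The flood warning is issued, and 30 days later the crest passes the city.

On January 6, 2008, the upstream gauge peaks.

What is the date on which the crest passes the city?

May 20, 2008

The upstream gauge peaks: Jan 6, 2008.
The midstream gauge peaks: Jan 6, 2008 + 9 weeks = Mar 9, 2008.
The flood warning is issued: Mar 9, 2008 + 6 weeks = Apr 20, 2008.
The crest passes the city: Apr 20, 2008 + 30 days = May 20, 2008.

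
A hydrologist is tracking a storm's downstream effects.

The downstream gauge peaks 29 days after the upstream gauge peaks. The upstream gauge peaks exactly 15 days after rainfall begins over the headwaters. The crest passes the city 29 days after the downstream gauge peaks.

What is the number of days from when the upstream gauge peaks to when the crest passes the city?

58 days

Causal path: the upstream gauge peaks → the downstream gauge peaks → the crest passes the city.
Total delay along the path: 29 + 29 = 58 days.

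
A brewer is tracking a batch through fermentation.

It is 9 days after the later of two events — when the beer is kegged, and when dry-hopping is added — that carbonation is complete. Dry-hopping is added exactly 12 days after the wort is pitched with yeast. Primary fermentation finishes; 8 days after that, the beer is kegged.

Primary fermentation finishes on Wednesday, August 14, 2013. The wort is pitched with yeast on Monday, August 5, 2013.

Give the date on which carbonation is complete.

Primary fermentation finishes: Aug 14, 2013.
The beer is kegged: Aug 14, 2013 + 8 days = Aug 22, 2013.
The wort is pitched with yeast: Aug 5, 2013.
Dry-hopping is added: Aug 5, 2013 + 12 days = Aug 17, 2013.
Both prerequisites met — the beer is kegged (Aug 22, 2013), dry-hopping is added (Aug 17, 2013); the later is Aug 22, 2013.
Carbonation is complete: Aug 22, 2013 + 9 days = Aug 31, 2013.

Saturday, August 31, 2013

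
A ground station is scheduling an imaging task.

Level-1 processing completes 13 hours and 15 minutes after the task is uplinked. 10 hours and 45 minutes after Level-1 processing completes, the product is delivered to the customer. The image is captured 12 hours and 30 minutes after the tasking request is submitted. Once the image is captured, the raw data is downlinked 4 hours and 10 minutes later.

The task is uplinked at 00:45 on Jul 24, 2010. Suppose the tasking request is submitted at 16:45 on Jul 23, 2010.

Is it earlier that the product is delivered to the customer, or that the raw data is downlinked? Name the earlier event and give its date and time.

The raw data is downlinked — 09:25 on Jul 24, 2010

The task is uplinked: 00:45 Jul 24, 2010.
Level-1 processing completes: 00:45 Jul 24, 2010 + 13h15m = 14:00 Jul 24, 2010.
The product is delivered to the customer: 14:00 Jul 24, 2010 + 10h45m = 00:45 Jul 25, 2010.
The tasking request is submitted: 16:45 Jul 23, 2010.
The image is captured: 16:45 Jul 23, 2010 + 12h30m = 05:15 Jul 24, 2010.
The raw data is downlinked: 05:15 Jul 24, 2010 + 4h10m = 09:25 Jul 24, 2010.
Comparing: the product is delivered to the customer at 00:45 Jul 25, 2010 vs the raw data is downlinked at 09:25 Jul 24, 2010. Earlier: the raw data is downlinked.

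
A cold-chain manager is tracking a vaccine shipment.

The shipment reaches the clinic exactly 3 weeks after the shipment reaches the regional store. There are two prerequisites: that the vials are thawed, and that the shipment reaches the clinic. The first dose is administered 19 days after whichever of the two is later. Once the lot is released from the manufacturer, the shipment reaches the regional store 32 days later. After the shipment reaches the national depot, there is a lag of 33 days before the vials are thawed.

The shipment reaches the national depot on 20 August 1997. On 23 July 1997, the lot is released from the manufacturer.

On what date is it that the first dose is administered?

The shipment reaches the national depot: Aug 20, 1997.
The vials are thawed: Aug 20, 1997 + 33 days = Sep 22, 1997.
The lot is released from the manufacturer: Jul 23, 1997.
The shipment reaches the regional store: Jul 23, 1997 + 32 days = Aug 24, 1997.
The shipment reaches the clinic: Aug 24, 1997 + 3 weeks = Sep 14, 1997.
Both prerequisites met — the vials are thawed (Sep 22, 1997), the shipment reaches the clinic (Sep 14, 1997); the later is Sep 22, 1997.
The first dose is administered: Sep 22, 1997 + 19 days = Oct 11, 1997.

11 October 1997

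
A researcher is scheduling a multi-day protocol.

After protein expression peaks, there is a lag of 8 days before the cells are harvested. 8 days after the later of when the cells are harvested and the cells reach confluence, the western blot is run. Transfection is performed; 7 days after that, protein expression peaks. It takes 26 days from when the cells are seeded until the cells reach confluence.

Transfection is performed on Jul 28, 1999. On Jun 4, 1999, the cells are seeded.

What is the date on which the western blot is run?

Transfection is performed: Jul 28, 1999.
Protein expression peaks: Jul 28, 1999 + 7 days = Aug 4, 1999.
The cells are harvested: Aug 4, 1999 + 8 days = Aug 12, 1999.
The cells are seeded: Jun 4, 1999.
The cells reach confluence: Jun 4, 1999 + 26 days = Jun 30, 1999.
Both prerequisites met — the cells are harvested (Aug 12, 1999), the cells reach confluence (Jun 30, 1999); the later is Aug 12, 1999.
The western blot is run: Aug 12, 1999 + 8 days = Aug 20, 1999.

Aug 20, 1999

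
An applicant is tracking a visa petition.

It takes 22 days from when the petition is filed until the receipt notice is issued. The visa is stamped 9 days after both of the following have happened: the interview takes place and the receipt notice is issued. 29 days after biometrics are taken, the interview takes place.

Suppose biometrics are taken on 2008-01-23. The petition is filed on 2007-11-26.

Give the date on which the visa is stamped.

Biometrics are taken: Jan 23, 2008.
The interview takes place: Jan 23, 2008 + 29 days = Feb 21, 2008.
The petition is filed: Nov 26, 2007.
The receipt notice is issued: Nov 26, 2007 + 22 days = Dec 18, 2007.
Both prerequisites met — the interview takes place (Feb 21, 2008), the receipt notice is issued (Dec 18, 2007); the later is Feb 21, 2008.
The visa is stamped: Feb 21, 2008 + 9 days = Mar 1, 2008.

2008-03-01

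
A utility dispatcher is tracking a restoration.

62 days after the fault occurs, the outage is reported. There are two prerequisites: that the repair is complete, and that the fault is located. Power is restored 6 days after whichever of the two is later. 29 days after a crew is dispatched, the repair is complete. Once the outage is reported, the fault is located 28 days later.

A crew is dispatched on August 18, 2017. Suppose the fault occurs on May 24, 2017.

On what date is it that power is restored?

A crew is dispatched: Aug 18, 2017.
The repair is complete: Aug 18, 2017 + 29 days = Sep 16, 2017.
The fault occurs: May 24, 2017.
The outage is reported: May 24, 2017 + 62 days = Jul 25, 2017.
The fault is located: Jul 25, 2017 + 28 days = Aug 22, 2017.
Both prerequisites met — the repair is complete (Sep 16, 2017), the fault is located (Aug 22, 2017); the later is Sep 16, 2017.
Power is restored: Sep 16, 2017 + 6 days = Sep 22, 2017.

September 22, 2017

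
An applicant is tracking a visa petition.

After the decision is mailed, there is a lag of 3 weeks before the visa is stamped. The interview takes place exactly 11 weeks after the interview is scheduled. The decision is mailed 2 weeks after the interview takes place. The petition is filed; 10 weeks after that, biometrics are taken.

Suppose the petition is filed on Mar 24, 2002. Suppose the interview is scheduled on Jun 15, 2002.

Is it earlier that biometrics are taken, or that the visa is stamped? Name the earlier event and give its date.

The petition is filed: Mar 24, 2002.
Biometrics are taken: Mar 24, 2002 + 10 weeks = Jun 2, 2002.
The interview is scheduled: Jun 15, 2002.
The interview takes place: Jun 15, 2002 + 11 weeks = Aug 31, 2002.
The decision is mailed: Aug 31, 2002 + 2 weeks = Sep 14, 2002.
The visa is stamped: Sep 14, 2002 + 3 weeks = Oct 5, 2002.
Comparing: biometrics are taken on Jun 2, 2002 vs the visa is stamped on Oct 5, 2002. Earlier: biometrics are taken.

Biometrics are taken — Jun 2, 2002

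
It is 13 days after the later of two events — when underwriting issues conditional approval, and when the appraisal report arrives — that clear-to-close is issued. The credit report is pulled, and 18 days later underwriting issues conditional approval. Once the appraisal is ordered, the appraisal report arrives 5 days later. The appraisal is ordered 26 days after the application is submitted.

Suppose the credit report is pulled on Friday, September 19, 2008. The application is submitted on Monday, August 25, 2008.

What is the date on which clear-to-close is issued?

Monday, October 20, 2008

The credit report is pulled: Sep 19, 2008.
Underwriting issues conditional approval: Sep 19, 2008 + 18 days = Oct 7, 2008.
The application is submitted: Aug 25, 2008.
The appraisal is ordered: Aug 25, 2008 + 26 days = Sep 20, 2008.
The appraisal report arrives: Sep 20, 2008 + 5 days = Sep 25, 2008.
Both prerequisites met — underwriting issues conditional approval (Oct 7, 2008), the appraisal report arrives (Sep 25, 2008); the later is Oct 7, 2008.
Clear-to-close is issued: Oct 7, 2008 + 13 days = Oct 20, 2008.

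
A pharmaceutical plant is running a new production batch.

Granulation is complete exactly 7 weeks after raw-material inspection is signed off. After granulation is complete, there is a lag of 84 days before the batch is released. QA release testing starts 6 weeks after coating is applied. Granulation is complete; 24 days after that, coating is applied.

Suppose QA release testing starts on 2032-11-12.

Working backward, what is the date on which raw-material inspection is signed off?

QA release testing starts: Nov 12, 2032.
Coating is applied: Nov 12, 2032 − 6 weeks = Oct 1, 2032.
Granulation is complete: Oct 1, 2032 − 24 days = Sep 7, 2032.
Raw-material inspection is signed off: Sep 7, 2032 − 7 weeks = Jul 20, 2032.

2032-07-20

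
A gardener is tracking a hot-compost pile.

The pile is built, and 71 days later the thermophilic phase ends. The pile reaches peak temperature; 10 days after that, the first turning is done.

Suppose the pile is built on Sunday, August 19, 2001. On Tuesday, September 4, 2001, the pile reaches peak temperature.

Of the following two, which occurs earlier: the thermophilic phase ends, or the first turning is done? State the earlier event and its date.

The first turning is done — Friday, September 14, 2001

The pile is built: Aug 19, 2001.
The thermophilic phase ends: Aug 19, 2001 + 71 days = Oct 29, 2001.
The pile reaches peak temperature: Sep 4, 2001.
The first turning is done: Sep 4, 2001 + 10 days = Sep 14, 2001.
Comparing: the thermophilic phase ends on Oct 29, 2001 vs the first turning is done on Sep 14, 2001. Earlier: the first turning is done.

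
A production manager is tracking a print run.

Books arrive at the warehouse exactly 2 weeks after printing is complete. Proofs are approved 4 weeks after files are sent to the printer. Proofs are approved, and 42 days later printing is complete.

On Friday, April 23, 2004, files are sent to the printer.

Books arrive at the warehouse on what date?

Files are sent to the printer: Apr 23, 2004.
Proofs are approved: Apr 23, 2004 + 4 weeks = May 21, 2004.
Printing is complete: May 21, 2004 + 42 days = Jul 2, 2004.
Books arrive at the warehouse: Jul 2, 2004 + 2 weeks = Jul 16, 2004.

Friday, July 16, 2004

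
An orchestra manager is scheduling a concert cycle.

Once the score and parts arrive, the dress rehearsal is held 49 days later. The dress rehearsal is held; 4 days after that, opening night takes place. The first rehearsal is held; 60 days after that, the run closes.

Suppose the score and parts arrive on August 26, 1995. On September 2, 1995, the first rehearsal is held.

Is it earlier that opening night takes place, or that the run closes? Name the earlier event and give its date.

Opening night takes place — October 18, 1995

The score and parts arrive: Aug 26, 1995.
The dress rehearsal is held: Aug 26, 1995 + 49 days = Oct 14, 1995.
Opening night takes place: Oct 14, 1995 + 4 days = Oct 18, 1995.
The first rehearsal is held: Sep 2, 1995.
The run closes: Sep 2, 1995 + 60 days = Nov 1, 1995.
Comparing: opening night takes place on Oct 18, 1995 vs the run closes on Nov 1, 1995. Earlier: opening night takes place.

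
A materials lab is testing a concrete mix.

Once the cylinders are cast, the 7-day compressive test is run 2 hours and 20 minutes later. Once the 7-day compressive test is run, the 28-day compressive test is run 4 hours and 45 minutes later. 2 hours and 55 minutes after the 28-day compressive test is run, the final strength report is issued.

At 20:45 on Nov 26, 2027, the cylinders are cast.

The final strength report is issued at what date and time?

06:45 on Nov 27, 2027

The cylinders are cast: 20:45 Nov 26, 2027.
The 7-day compressive test is run: 20:45 Nov 26, 2027 + 2h20m = 23:05 Nov 26, 2027.
The 28-day compressive test is run: 23:05 Nov 26, 2027 + 4h45m = 03:50 Nov 27, 2027.
The final strength report is issued: 03:50 Nov 27, 2027 + 2h55m = 06:45 Nov 27, 2027.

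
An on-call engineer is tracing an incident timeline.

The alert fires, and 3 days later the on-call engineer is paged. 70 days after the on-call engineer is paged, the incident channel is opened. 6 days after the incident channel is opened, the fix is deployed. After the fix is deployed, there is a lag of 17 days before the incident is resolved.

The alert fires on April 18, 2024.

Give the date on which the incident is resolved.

The alert fires: Apr 18, 2024.
The on-call engineer is paged: Apr 18, 2024 + 3 days = Apr 21, 2024.
The incident channel is opened: Apr 21, 2024 + 70 days = Jun 30, 2024.
The fix is deployed: Jun 30, 2024 + 6 days = Jul 6, 2024.
The incident is resolved: Jul 6, 2024 + 17 days = Jul 23, 2024.

July 23, 2024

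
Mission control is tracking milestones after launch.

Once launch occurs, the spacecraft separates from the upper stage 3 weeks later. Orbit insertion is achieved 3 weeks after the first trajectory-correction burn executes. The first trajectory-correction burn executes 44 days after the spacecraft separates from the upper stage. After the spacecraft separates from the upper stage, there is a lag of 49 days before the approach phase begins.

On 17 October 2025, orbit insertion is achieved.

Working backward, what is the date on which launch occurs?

Orbit insertion is achieved: Oct 17, 2025.
The first trajectory-correction burn executes: Oct 17, 2025 − 3 weeks = Sep 26, 2025.
The spacecraft separates from the upper stage: Sep 26, 2025 − 44 days = Aug 13, 2025.
Launch occurs: Aug 13, 2025 − 3 weeks = Jul 23, 2025.

23 July 2025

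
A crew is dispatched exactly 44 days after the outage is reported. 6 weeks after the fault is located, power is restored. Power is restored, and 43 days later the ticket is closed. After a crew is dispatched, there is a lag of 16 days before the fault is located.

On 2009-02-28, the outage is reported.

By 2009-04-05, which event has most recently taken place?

The outage is reported

The outage is reported: Feb 28, 2009.
A crew is dispatched: Feb 28, 2009 + 44 days = Apr 13, 2009.
The fault is located: Apr 13, 2009 + 16 days = Apr 29, 2009.
Power is restored: Apr 29, 2009 + 6 weeks = Jun 10, 2009.
The ticket is closed: Jun 10, 2009 + 43 days = Jul 23, 2009.
Apr 5, 2009 falls between when the outage is reported (Feb 28, 2009) and when a crew is dispatched (Apr 13, 2009).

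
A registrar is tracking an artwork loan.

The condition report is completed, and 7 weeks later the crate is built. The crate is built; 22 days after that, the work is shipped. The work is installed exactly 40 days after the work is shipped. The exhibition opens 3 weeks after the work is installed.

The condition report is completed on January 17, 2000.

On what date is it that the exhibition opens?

The condition report is completed: Jan 17, 2000.
The crate is built: Jan 17, 2000 + 7 weeks = Mar 6, 2000.
The work is shipped: Mar 6, 2000 + 22 days = Mar 28, 2000.
The work is installed: Mar 28, 2000 + 40 days = May 7, 2000.
The exhibition opens: May 7, 2000 + 3 weeks = May 28, 2000.

May 28, 2000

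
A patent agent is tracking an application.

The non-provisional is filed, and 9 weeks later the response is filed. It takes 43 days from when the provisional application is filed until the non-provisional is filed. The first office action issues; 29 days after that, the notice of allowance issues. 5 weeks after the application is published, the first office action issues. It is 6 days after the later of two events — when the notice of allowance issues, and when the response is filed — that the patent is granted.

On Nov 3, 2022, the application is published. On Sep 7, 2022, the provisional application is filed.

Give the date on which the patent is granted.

Jan 12, 2023

The application is published: Nov 3, 2022.
The first office action issues: Nov 3, 2022 + 5 weeks = Dec 8, 2022.
The notice of allowance issues: Dec 8, 2022 + 29 days = Jan 6, 2023.
The provisional application is filed: Sep 7, 2022.
The non-provisional is filed: Sep 7, 2022 + 43 days = Oct 20, 2022.
The response is filed: Oct 20, 2022 + 9 weeks = Dec 22, 2022.
Both prerequisites met — the notice of allowance issues (Jan 6, 2023), the response is filed (Dec 22, 2022); the later is Jan 6, 2023.
The patent is granted: Jan 6, 2023 + 6 days = Jan 12, 2023.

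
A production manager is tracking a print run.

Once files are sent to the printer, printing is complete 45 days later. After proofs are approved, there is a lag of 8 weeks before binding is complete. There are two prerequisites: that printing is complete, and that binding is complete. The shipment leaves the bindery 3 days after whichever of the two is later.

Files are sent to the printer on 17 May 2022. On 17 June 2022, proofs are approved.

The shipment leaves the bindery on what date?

15 August 2022

Files are sent to the printer: May 17, 2022.
Printing is complete: May 17, 2022 + 45 days = Jul 1, 2022.
Proofs are approved: Jun 17, 2022.
Binding is complete: Jun 17, 2022 + 8 weeks = Aug 12, 2022.
Both prerequisites met — printing is complete (Jul 1, 2022), binding is complete (Aug 12, 2022); the later is Aug 12, 2022.
The shipment leaves the bindery: Aug 12, 2022 + 3 days = Aug 15, 2022.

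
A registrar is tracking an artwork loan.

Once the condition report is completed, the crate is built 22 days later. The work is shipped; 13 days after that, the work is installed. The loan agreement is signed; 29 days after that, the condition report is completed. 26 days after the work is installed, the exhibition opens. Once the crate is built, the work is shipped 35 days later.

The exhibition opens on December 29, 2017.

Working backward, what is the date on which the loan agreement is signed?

August 26, 2017

The exhibition opens: Dec 29, 2017.
The work is installed: Dec 29, 2017 − 26 days = Dec 3, 2017.
The work is shipped: Dec 3, 2017 − 13 days = Nov 20, 2017.
The crate is built: Nov 20, 2017 − 35 days = Oct 16, 2017.
The condition report is completed: Oct 16, 2017 − 22 days = Sep 24, 2017.
The loan agreement is signed: Sep 24, 2017 − 29 days = Aug 26, 2017.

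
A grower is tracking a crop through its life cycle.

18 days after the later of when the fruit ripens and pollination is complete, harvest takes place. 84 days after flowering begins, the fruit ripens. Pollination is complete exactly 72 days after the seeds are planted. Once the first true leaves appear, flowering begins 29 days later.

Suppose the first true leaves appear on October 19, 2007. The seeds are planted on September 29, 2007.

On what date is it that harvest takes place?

The first true leaves appear: Oct 19, 2007.
Flowering begins: Oct 19, 2007 + 29 days = Nov 17, 2007.
The fruit ripens: Nov 17, 2007 + 84 days = Feb 9, 2008.
The seeds are planted: Sep 29, 2007.
Pollination is complete: Sep 29, 2007 + 72 days = Dec 10, 2007.
Both prerequisites met — the fruit ripens (Feb 9, 2008), pollination is complete (Dec 10, 2007); the later is Feb 9, 2008.
Harvest takes place: Feb 9, 2008 + 18 days = Feb 27, 2008.

February 27, 2008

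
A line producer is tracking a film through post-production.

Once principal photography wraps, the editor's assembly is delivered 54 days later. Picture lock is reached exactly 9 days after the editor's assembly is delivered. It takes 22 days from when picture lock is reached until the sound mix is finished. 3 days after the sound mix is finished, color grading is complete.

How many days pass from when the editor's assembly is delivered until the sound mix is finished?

Causal path: the editor's assembly is delivered → picture lock is reached → the sound mix is finished.
Total delay along the path: 9 + 22 = 31 days.

31 days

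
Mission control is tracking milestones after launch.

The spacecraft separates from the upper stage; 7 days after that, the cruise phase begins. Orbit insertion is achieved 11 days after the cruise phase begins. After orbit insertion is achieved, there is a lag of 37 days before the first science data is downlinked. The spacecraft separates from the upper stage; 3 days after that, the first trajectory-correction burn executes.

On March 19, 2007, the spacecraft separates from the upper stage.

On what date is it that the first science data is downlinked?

May 13, 2007

The spacecraft separates from the upper stage: Mar 19, 2007.
The cruise phase begins: Mar 19, 2007 + 7 days = Mar 26, 2007.
Orbit insertion is achieved: Mar 26, 2007 + 11 days = Apr 6, 2007.
The first science data is downlinked: Apr 6, 2007 + 37 days = May 13, 2007.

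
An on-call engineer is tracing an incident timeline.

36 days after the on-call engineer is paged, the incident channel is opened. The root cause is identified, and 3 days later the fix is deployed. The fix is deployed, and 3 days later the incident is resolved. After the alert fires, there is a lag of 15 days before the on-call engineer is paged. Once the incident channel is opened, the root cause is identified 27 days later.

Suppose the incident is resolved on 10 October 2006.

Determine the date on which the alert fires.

The incident is resolved: Oct 10, 2006.
The fix is deployed: Oct 10, 2006 − 3 days = Oct 7, 2006.
The root cause is identified: Oct 7, 2006 − 3 days = Oct 4, 2006.
The incident channel is opened: Oct 4, 2006 − 27 days = Sep 7, 2006.
The on-call engineer is paged: Sep 7, 2006 − 36 days = Aug 2, 2006.
The alert fires: Aug 2, 2006 − 15 days = Jul 18, 2006.

18 July 2006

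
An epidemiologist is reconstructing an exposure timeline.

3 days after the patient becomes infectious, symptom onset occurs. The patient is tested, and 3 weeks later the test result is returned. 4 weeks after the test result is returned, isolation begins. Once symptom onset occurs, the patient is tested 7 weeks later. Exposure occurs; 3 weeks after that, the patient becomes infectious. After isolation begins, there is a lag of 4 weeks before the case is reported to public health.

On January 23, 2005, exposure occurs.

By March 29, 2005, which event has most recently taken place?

Exposure occurs: Jan 23, 2005.
The patient becomes infectious: Jan 23, 2005 + 3 weeks = Feb 13, 2005.
Symptom onset occurs: Feb 13, 2005 + 3 days = Feb 16, 2005.
The patient is tested: Feb 16, 2005 + 7 weeks = Apr 6, 2005.
The test result is returned: Apr 6, 2005 + 3 weeks = Apr 27, 2005.
Isolation begins: Apr 27, 2005 + 4 weeks = May 25, 2005.
The case is reported to public health: May 25, 2005 + 4 weeks = Jun 22, 2005.
Mar 29, 2005 falls between when symptom onset occurs (Feb 16, 2005) and when the patient is tested (Apr 6, 2005).

Symptom onset occurs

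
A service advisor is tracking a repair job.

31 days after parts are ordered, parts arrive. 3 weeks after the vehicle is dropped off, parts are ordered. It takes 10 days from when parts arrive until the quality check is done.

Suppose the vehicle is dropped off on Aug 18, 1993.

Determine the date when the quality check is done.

The vehicle is dropped off: Aug 18, 1993.
Parts are ordered: Aug 18, 1993 + 3 weeks = Sep 8, 1993.
Parts arrive: Sep 8, 1993 + 31 days = Oct 9, 1993.
The quality check is done: Oct 9, 1993 + 10 days = Oct 19, 1993.

Oct 19, 1993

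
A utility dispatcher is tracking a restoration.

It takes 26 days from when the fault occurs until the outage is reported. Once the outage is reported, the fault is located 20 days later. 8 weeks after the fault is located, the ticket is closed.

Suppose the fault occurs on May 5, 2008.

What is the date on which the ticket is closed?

Aug 15, 2008

The fault occurs: May 5, 2008.
The outage is reported: May 5, 2008 + 26 days = May 31, 2008.
The fault is located: May 31, 2008 + 20 days = Jun 20, 2008.
The ticket is closed: Jun 20, 2008 + 8 weeks = Aug 15, 2008.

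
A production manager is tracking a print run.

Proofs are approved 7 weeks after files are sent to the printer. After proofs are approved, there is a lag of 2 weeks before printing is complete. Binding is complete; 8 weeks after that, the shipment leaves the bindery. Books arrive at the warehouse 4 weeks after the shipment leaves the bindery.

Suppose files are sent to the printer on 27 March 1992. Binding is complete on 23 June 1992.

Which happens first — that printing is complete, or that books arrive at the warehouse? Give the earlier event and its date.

Printing is complete — 29 May 1992

Files are sent to the printer: Mar 27, 1992.
Proofs are approved: Mar 27, 1992 + 7 weeks = May 15, 1992.
Printing is complete: May 15, 1992 + 2 weeks = May 29, 1992.
Binding is complete: Jun 23, 1992.
The shipment leaves the bindery: Jun 23, 1992 + 8 weeks = Aug 18, 1992.
Books arrive at the warehouse: Aug 18, 1992 + 4 weeks = Sep 15, 1992.
Comparing: printing is complete on May 29, 1992 vs books arrive at the warehouse on Sep 15, 1992. Earlier: printing is complete.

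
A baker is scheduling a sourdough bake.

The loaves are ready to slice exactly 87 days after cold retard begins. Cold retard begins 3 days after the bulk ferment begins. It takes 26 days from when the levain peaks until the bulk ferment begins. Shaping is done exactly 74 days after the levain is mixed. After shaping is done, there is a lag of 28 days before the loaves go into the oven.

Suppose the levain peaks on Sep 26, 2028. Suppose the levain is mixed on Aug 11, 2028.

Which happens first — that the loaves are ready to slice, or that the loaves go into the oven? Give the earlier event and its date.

The levain peaks: Sep 26, 2028.
The bulk ferment begins: Sep 26, 2028 + 26 days = Oct 22, 2028.
Cold retard begins: Oct 22, 2028 + 3 days = Oct 25, 2028.
The loaves are ready to slice: Oct 25, 2028 + 87 days = Jan 20, 2029.
The levain is mixed: Aug 11, 2028.
Shaping is done: Aug 11, 2028 + 74 days = Oct 24, 2028.
The loaves go into the oven: Oct 24, 2028 + 28 days = Nov 21, 2028.
Comparing: the loaves are ready to slice on Jan 20, 2029 vs the loaves go into the oven on Nov 21, 2028. Earlier: the loaves go into the oven.

The loaves go into the oven — Nov 21, 2028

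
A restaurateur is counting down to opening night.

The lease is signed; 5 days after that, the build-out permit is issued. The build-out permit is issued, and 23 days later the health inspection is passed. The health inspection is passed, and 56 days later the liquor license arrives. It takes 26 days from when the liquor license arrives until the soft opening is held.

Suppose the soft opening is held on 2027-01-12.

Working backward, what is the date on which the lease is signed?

2026-09-24

The soft opening is held: Jan 12, 2027.
The liquor license arrives: Jan 12, 2027 − 26 days = Dec 17, 2026.
The health inspection is passed: Dec 17, 2026 − 56 days = Oct 22, 2026.
The build-out permit is issued: Oct 22, 2026 − 23 days = Sep 29, 2026.
The lease is signed: Sep 29, 2026 − 5 days = Sep 24, 2026.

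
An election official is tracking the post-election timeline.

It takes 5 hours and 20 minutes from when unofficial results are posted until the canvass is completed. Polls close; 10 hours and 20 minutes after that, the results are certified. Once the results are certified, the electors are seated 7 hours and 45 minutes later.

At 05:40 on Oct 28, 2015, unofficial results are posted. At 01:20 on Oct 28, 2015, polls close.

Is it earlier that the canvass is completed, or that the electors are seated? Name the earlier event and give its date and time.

Unofficial results are posted: 05:40 Oct 28, 2015.
The canvass is completed: 05:40 Oct 28, 2015 + 5h20m = 11:00 Oct 28, 2015.
Polls close: 01:20 Oct 28, 2015.
The results are certified: 01:20 Oct 28, 2015 + 10h20m = 11:40 Oct 28, 2015.
The electors are seated: 11:40 Oct 28, 2015 + 7h45m = 19:25 Oct 28, 2015.
Comparing: the canvass is completed at 11:00 Oct 28, 2015 vs the electors are seated at 19:25 Oct 28, 2015. Earlier: the canvass is completed.

The canvass is completed — 11:00 on Oct 28, 2015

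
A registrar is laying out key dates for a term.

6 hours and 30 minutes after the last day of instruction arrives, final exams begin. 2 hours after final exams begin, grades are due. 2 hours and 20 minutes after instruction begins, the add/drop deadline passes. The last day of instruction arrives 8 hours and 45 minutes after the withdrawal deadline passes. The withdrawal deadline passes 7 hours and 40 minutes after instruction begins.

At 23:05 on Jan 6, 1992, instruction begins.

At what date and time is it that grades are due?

00:00 on Jan 8, 1992

Instruction begins: 23:05 Jan 6, 1992.
The withdrawal deadline passes: 23:05 Jan 6, 1992 + 7h40m = 06:45 Jan 7, 1992.
The last day of instruction arrives: 06:45 Jan 7, 1992 + 8h45m = 15:30 Jan 7, 1992.
Final exams begin: 15:30 Jan 7, 1992 + 6h30m = 22:00 Jan 7, 1992.
Grades are due: 22:00 Jan 7, 1992 + 2h = 00:00 Jan 8, 1992.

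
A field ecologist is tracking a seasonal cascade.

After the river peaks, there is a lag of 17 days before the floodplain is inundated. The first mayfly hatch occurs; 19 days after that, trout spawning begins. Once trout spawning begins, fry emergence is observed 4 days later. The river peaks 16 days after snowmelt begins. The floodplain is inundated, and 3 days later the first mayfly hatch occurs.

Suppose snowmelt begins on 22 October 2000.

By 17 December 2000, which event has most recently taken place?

Snowmelt begins: Oct 22, 2000.
The river peaks: Oct 22, 2000 + 16 days = Nov 7, 2000.
The floodplain is inundated: Nov 7, 2000 + 17 days = Nov 24, 2000.
The first mayfly hatch occurs: Nov 24, 2000 + 3 days = Nov 27, 2000.
Trout spawning begins: Nov 27, 2000 + 19 days = Dec 16, 2000.
Fry emergence is observed: Dec 16, 2000 + 4 days = Dec 20, 2000.
Dec 17, 2000 falls between when trout spawning begins (Dec 16, 2000) and when fry emergence is observed (Dec 20, 2000).

Trout spawning begins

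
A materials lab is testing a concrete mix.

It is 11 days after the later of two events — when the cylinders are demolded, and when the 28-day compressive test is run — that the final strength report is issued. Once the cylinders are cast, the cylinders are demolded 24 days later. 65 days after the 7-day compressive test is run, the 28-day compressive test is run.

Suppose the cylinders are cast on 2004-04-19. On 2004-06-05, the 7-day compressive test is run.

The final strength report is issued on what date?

The cylinders are cast: Apr 19, 2004.
The cylinders are demolded: Apr 19, 2004 + 24 days = May 13, 2004.
The 7-day compressive test is run: Jun 5, 2004.
The 28-day compressive test is run: Jun 5, 2004 + 65 days = Aug 9, 2004.
Both prerequisites met — the cylinders are demolded (May 13, 2004), the 28-day compressive test is run (Aug 9, 2004); the later is Aug 9, 2004.
The final strength report is issued: Aug 9, 2004 + 11 days = Aug 20, 2004.

2004-08-20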